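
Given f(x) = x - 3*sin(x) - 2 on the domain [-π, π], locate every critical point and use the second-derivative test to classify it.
f'(x) = 1 - 3*cos(x)

Solve f'(x) = 0 on [-π, π]:
  f'(x) = 0 ⇔ cos(x) = 1/3, i.e. x = ±arccos(1/3) + 2nπ; keep the solutions lying in [-π, π].
  ⇒ x = -acos(1/3) ≈ -1.2310, acos(1/3) ≈ 1.2310

f''(x) = 3*sin(x)
Second-derivative test at each critical point:
  f''(-1.2310) = -2.8284 < 0 → local maximum
  f''(1.2310) = 2.8284 > 0 → local minimum

Critical points: x = -acos(1/3) ≈ -1.2310 (local maximum); x = acos(1/3) ≈ 1.2310 (local minimum)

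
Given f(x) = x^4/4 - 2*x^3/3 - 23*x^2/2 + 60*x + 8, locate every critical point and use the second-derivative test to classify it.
f'(x) = x^3 - 2*x^2 - 23*x + 60

Solve f'(x) = 0:
  Factor: x^3 - 2*x^2 - 23*x + 60 = (x - 4)*(x - 3)*(x + 5) = 0.
  ⇒ x = -5, 3, 4

f''(x) = 3*x^2 - 4*x - 23
Second-derivative test at each critical point:
  f''(-5) = 72 > 0 → local minimum
  f''(3) = -8 < 0 → local maximum
  f''(4) = 9 > 0 → local minimum

Critical points: x = -5 (local minimum); x = 3 (local maximum); x = 4 (local minimum)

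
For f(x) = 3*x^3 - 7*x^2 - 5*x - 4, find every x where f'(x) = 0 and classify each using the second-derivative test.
f'(x) = 9*x^2 - 14*x - 5

Solve f'(x) = 0:
  9*x^2 - 14*x - 5 = 0 has no rational roots; quadratic formula: x = (14 ± √376)/18.
  ⇒ x = 7/9 - sqrt(94)/9 ≈ -0.2995, 7/9 + sqrt(94)/9 ≈ 1.8550

f''(x) = 18*x - 14
Second-derivative test at each critical point:
  f''(-0.2995) = -19.3907 < 0 → local maximum
  f''(1.8550) = 19.3907 > 0 → local minimum

Critical points: x = 7/9 - sqrt(94)/9 ≈ -0.2995 (local maximum); x = 7/9 + sqrt(94)/9 ≈ 1.8550 (local minimum)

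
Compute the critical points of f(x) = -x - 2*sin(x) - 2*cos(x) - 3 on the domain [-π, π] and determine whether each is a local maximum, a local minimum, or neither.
f'(x) = -2*sqrt(2)*cos(x + pi/4) - 1

Solve f'(x) = 0 on [-π, π]:
  f'(x) = 0 ⇔ 2*sin(x) - 2*cos(x) = 1. Write the left side as R·cos(x + φ) with R = √((-2)² + (-2)²) = 2*sqrt(2), cos φ = -sqrt(2)/2, sin φ = -sqrt(2)/2; then cos(x + φ) = sqrt(2)/4. Solve for x and keep the solutions lying in [-π, π].
  ⇒ x = -pi + atan((1 - sqrt(7))/(-sqrt(7) - 1)) ≈ -2.7176, atan((1 + sqrt(7))/(-1 + sqrt(7))) ≈ 1.1468

f''(x) = 2*sqrt(2)*sin(x + pi/4)
Second-derivative test at each critical point:
  f''(-2.7176) = -2.6458 < 0 → local maximum
  f''(1.1468) = 2.6458 > 0 → local minimum

Critical points: x = -pi + atan((1 - sqrt(7))/(-sqrt(7) - 1)) ≈ -2.7176 (local maximum); x = atan((1 + sqrt(7))/(-1 + sqrt(7))) ≈ 1.1468 (local minimum)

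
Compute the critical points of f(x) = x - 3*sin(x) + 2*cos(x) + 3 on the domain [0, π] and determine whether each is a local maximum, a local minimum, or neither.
f'(x) = -2*sin(x) - 3*cos(x) + 1

Solve f'(x) = 0 on [0, π]:
  f'(x) = 0 ⇔ -2*sin(x) - 3*cos(x) = -1. Write the left side as R·cos(x + φ) with R = √((-3)² + 2²) = sqrt(13), cos φ = -3*sqrt(13)/13, sin φ = 2*sqrt(13)/13; then cos(x + φ) = -sqrt(13)/13. Solve for x and keep the solutions lying in [0, π].
  ⇒ x = atan((2 + 6*sqrt(3))/(3 - 4*sqrt(3))) + pi ≈ 1.8778

f''(x) = 3*sin(x) - 2*cos(x)
Second-derivative test at each critical point:
  f''(1.8778) = 3.4641 > 0 → local minimum

Critical points: x = atan((2 + 6*sqrt(3))/(3 - 4*sqrt(3))) + pi ≈ 1.8778 (local minimum)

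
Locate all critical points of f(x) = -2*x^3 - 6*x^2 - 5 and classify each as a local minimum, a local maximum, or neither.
f'(x) = 6*x*(-x - 2)

Solve f'(x) = 0:
  Factor: -6*x^2 - 12*x = -6*x*(x + 2) = 0.
  ⇒ x = -2, 0

f''(x) = -12*x - 12
Second-derivative test at each critical point:
  f''(-2) = 12 > 0 → local minimum
  f''(0) = -12 < 0 → local maximum

Critical points: x = -2 (local minimum); x = 0 (local maximum)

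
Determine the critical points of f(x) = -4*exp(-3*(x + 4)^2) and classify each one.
f'(x) = 24*(x + 4)*exp(-3*(x + 4)^2)

Solve f'(x) = 0:
  f'(x) = (24*x + 96)·exp(-3*(x + 4)^2) and exp(-3*(x + 4)^2) > 0 for every x, so f'(x) = 0 ⇔ 24*x + 96 = 0.
  Factor: 24*x + 96 = 24*(x + 4) = 0.
  ⇒ x = -4

f''(x) = 24*(1 - 6*(x + 4)^2)*exp(-3*(x + 4)^2)
Second-derivative test at each critical point:
  f''(-4) = 24 > 0 → local minimum

Critical points: x = -4 (local minimum)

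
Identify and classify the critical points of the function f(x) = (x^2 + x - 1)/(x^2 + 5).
f'(x) = (-x^2 + 12*x + 5)/(x^4 + 10*x^2 + 25)

Solve f'(x) = 0:
  f'(x) = -(x^2 - 12*x - 5)/(x^2 + 5)^2; the denominator is positive wherever f is defined, so f'(x) = 0 ⇔ -x^2 + 12*x + 5 = 0.
  x^2 - 12*x - 5 = 0 has no rational roots; quadratic formula: x = (12 ± √164)/2.
  ⇒ x = 6 - sqrt(41) ≈ -0.4031, 6 + sqrt(41) ≈ 12.4031

f''(x) = 2*(x^3 - 18*x^2 - 15*x + 30)/(x^6 + 15*x^4 + 75*x^2 + 125)
Second-derivative test at each critical point:
  f''(-0.4031) = 0.4805 > 0 → local minimum
  f''(12.4031) = -0.0005 < 0 → local maximum

Critical points: x = 6 - sqrt(41) ≈ -0.4031 (local minimum); x = 6 + sqrt(41) ≈ 12.4031 (local maximum)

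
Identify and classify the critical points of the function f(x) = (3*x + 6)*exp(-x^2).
f'(x) = 3*(-2*x*(x + 2) + 1)*exp(-x^2)

Solve f'(x) = 0:
  f'(x) = (-6*x^2 - 12*x + 3)·exp(-x^2) and exp(-x^2) > 0 for every x, so f'(x) = 0 ⇔ -6*x^2 - 12*x + 3 = 0.
  Factor: -6*x^2 - 12*x + 3 = -3*(2*x^2 + 4*x - 1); 2*x^2 + 4*x - 1 = 0 has no rational roots; quadratic formula: x = (-4 ± √24)/4.
  ⇒ x = -sqrt(6)/2 - 1 ≈ -2.2247, -1 + sqrt(6)/2 ≈ 0.2247

f''(x) = 6*(2*x^2*(x + 2) - 3*x - 2)*exp(-x^2)
Second-derivative test at each critical point:
  f''(-2.2247) = 0.1042 > 0 → local minimum
  f''(0.2247) = -13.9730 < 0 → local maximum

Critical points: x = -sqrt(6)/2 - 1 ≈ -2.2247 (local minimum); x = -1 + sqrt(6)/2 ≈ 0.2247 (local maximum)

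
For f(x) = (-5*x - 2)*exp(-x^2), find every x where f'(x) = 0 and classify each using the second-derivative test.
f'(x) = (2*x*(5*x + 2) - 5)*exp(-x^2)

Solve f'(x) = 0:
  f'(x) = (10*x^2 + 4*x - 5)·exp(-x^2) and exp(-x^2) > 0 for every x, so f'(x) = 0 ⇔ 10*x^2 + 4*x - 5 = 0.
  10*x^2 + 4*x - 5 = 0 has no rational roots; quadratic formula: x = (-4 ± √216)/20.
  ⇒ x = -3*sqrt(6)/10 - 1/5 ≈ -0.9348, -1/5 + 3*sqrt(6)/10 ≈ 0.5348

f''(x) = 2*(-10*x^3 - 4*x^2 + 15*x + 2)*exp(-x^2)
Second-derivative test at each critical point:
  f''(-0.9348) = -6.1331 < 0 → local maximum
  f''(0.5348) = 11.0406 > 0 → local minimum

Critical points: x = -3*sqrt(6)/10 - 1/5 ≈ -0.9348 (local maximum); x = -1/5 + 3*sqrt(6)/10 ≈ 0.5348 (local minimum)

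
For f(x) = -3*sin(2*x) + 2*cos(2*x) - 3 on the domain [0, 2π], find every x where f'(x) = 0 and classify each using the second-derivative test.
f'(x) = -4*sin(2*x) - 6*cos(2*x)

Solve f'(x) = 0 on [0, 2π]:
  f'(x) = 0 ⇔ -3*cos(2*x) = 2*sin(2*x) ⇔ tan(2*x) = -3/2, i.e. 2*x = arctan(-3/2) + nπ; keep the solutions lying in [0, 2π].
  ⇒ x = -atan(3/2)/2 + pi/2 ≈ 1.0794, pi - atan(3/2)/2 ≈ 2.6502, -atan(3/2)/2 + 3*pi/2 ≈ 4.2210, -atan(3/2)/2 + 2*pi ≈ 5.7918

f''(x) = 12*sin(2*x) - 8*cos(2*x)
Second-derivative test at each critical point:
  f''(1.0794) = 14.4222 > 0 → local minimum
  f''(2.6502) = -14.4222 < 0 → local maximum
  f''(4.2210) = 14.4222 > 0 → local minimum
  f''(5.7918) = -14.4222 < 0 → local maximum

Critical points: x = -atan(3/2)/2 + pi/2 ≈ 1.0794 (local minimum); x = pi - atan(3/2)/2 ≈ 2.6502 (local maximum); x = -atan(3/2)/2 + 3*pi/2 ≈ 4.2210 (local minimum); x = -atan(3/2)/2 + 2*pi ≈ 5.7918 (local maximum)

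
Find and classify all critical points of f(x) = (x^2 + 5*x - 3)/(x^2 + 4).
f'(x) = (-5*x^2 + 14*x + 20)/(x^4 + 8*x^2 + 16)

Solve f'(x) = 0:
  f'(x) = -(5*x^2 - 14*x - 20)/(x^2 + 4)^2; the denominator is positive wherever f is defined, so f'(x) = 0 ⇔ -5*x^2 + 14*x + 20 = 0.
  5*x^2 - 14*x - 20 = 0 has no rational roots; quadratic formula: x = (14 ± √596)/10.
  ⇒ x = 7/5 - sqrt(149)/5 ≈ -1.0413, 7/5 + sqrt(149)/5 ≈ 3.8413

f''(x) = 2*(5*x^3 - 21*x^2 - 60*x + 28)/(x^6 + 12*x^4 + 48*x^2 + 64)
Second-derivative test at each critical point:
  f''(-1.0413) = 0.9444 > 0 → local minimum
  f''(3.8413) = -0.0694 < 0 → local maximum

Critical points: x = 7/5 - sqrt(149)/5 ≈ -1.0413 (local minimum); x = 7/5 + sqrt(149)/5 ≈ 3.8413 (local maximum)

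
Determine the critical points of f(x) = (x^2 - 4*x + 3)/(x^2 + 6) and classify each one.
f'(x) = 2*(2*x^2 + 3*x - 12)/(x^4 + 12*x^2 + 36)

Solve f'(x) = 0:
  f'(x) = 2*(2*x^2 + 3*x - 12)/(x^2 + 6)^2; the denominator is positive wherever f is defined, so f'(x) = 0 ⇔ 4*x^2 + 6*x - 24 = 0.
  Factor: 4*x^2 + 6*x - 24 = 2*(2*x^2 + 3*x - 12); 2*x^2 + 3*x - 12 = 0 has no rational roots; quadratic formula: x = (-3 ± √105)/4.
  ⇒ x = -sqrt(105)/4 - 3/4 ≈ -3.3117, -3/4 + sqrt(105)/4 ≈ 1.8117

f''(x) = 2*(-4*x^3 - 9*x^2 + 72*x + 18)/(x^6 + 18*x^4 + 108*x^2 + 216)
Second-derivative test at each critical point:
  f''(-3.3117) = -0.0712 < 0 → local maximum
  f''(1.8117) = 0.2379 > 0 → local minimum

Critical points: x = -sqrt(105)/4 - 3/4 ≈ -3.3117 (local maximum); x = -3/4 + sqrt(105)/4 ≈ 1.8117 (local minimum)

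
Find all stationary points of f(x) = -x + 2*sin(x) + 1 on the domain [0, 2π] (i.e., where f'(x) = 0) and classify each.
f'(x) = 2*cos(x) - 1

Solve f'(x) = 0 on [0, 2π]:
  f'(x) = 0 ⇔ cos(x) = 1/2, i.e. x = ±arccos(1/2) + 2nπ; keep the solutions lying in [0, 2π].
  ⇒ x = pi/3 ≈ 1.0472, 5*pi/3 ≈ 5.2360

f''(x) = -2*sin(x)
Second-derivative test at each critical point:
  f''(1.0472) = -1.7321 < 0 → local maximum
  f''(5.2360) = 1.7321 > 0 → local minimum

Critical points: x = pi/3 ≈ 1.0472 (local maximum); x = 5*pi/3 ≈ 5.2360 (local minimum)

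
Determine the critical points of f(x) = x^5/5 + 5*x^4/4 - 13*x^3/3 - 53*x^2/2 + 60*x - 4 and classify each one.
f'(x) = x^4 + 5*x^3 - 13*x^2 - 53*x + 60

Solve f'(x) = 0:
  Factor: x^4 + 5*x^3 - 13*x^2 - 53*x + 60 = (x - 3)*(x - 1)*(x + 4)*(x + 5) = 0.
  ⇒ x = -5, -4, 1, 3

f''(x) = 4*x^3 + 15*x^2 - 26*x - 53
Second-derivative test at each critical point:
  f''(-5) = -48 < 0 → local maximum
  f''(-4) = 35 > 0 → local minimum
  f''(1) = -60 < 0 → local maximum
  f''(3) = 112 > 0 → local minimum

Critical points: x = -5 (local maximum); x = -4 (local minimum); x = 1 (local maximum); x = 3 (local minimum)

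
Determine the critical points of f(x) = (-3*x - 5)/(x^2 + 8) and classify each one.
f'(x) = (3*x^2 + 10*x - 24)/(x^4 + 16*x^2 + 64)

Solve f'(x) = 0:
  f'(x) = (3*x^2 + 10*x - 24)/(x^2 + 8)^2; the denominator is positive wherever f is defined, so f'(x) = 0 ⇔ 3*x^2 + 10*x - 24 = 0.
  3*x^2 + 10*x - 24 = 0 has no rational roots; quadratic formula: x = (-10 ± √388)/6.
  ⇒ x = -sqrt(97)/3 - 5/3 ≈ -4.9496, -5/3 + sqrt(97)/3 ≈ 1.6163

f''(x) = 2*(-4*x^2*(3*x + 5) + (9*x + 5)*(x^2 + 8))/(x^2 + 8)^3
Second-derivative test at each critical point:
  f''(-4.9496) = -0.0187 < 0 → local maximum
  f''(1.6163) = 0.1749 > 0 → local minimum

Critical points: x = -sqrt(97)/3 - 5/3 ≈ -4.9496 (local maximum); x = -5/3 + sqrt(97)/3 ≈ 1.6163 (local minimum)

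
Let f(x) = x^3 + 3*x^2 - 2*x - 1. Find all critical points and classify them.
f'(x) = 3*x^2 + 6*x - 2

Solve f'(x) = 0:
  3*x^2 + 6*x - 2 = 0 has no rational roots; quadratic formula: x = (-6 ± √60)/6.
  ⇒ x = -sqrt(15)/3 - 1 ≈ -2.2910, -1 + sqrt(15)/3 ≈ 0.2910

f''(x) = 6*x + 6
Second-derivative test at each critical point:
  f''(-2.2910) = -7.7460 < 0 → local maximum
  f''(0.2910) = 7.7460 > 0 → local minimum

Critical points: x = -sqrt(15)/3 - 1 ≈ -2.2910 (local maximum); x = -1 + sqrt(15)/3 ≈ 0.2910 (local minimum)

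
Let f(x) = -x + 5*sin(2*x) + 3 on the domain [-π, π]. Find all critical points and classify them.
f'(x) = 10*cos(2*x) - 1

Solve f'(x) = 0 on [-π, π]:
  f'(x) = 0 ⇔ cos(2*x) = 1/10, i.e. 2*x = ±arccos(1/10) + 2nπ; keep the solutions lying in [-π, π].
  ⇒ x = -pi + acos(1/10)/2 ≈ -2.4063, -acos(1/10)/2 ≈ -0.7353, acos(1/10)/2 ≈ 0.7353, pi - acos(1/10)/2 ≈ 2.4063

f''(x) = -20*sin(2*x)
Second-derivative test at each critical point:
  f''(-2.4063) = -19.8997 < 0 → local maximum
  f''(-0.7353) = 19.8997 > 0 → local minimum
  f''(0.7353) = -19.8997 < 0 → local maximum
  f''(2.4063) = 19.8997 > 0 → local minimum

Critical points: x = -pi + acos(1/10)/2 ≈ -2.4063 (local maximum); x = -acos(1/10)/2 ≈ -0.7353 (local minimum); x = acos(1/10)/2 ≈ 0.7353 (local maximum); x = pi - acos(1/10)/2 ≈ 2.4063 (local minimum)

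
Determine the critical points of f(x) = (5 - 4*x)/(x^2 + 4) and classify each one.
f'(x) = 2*(2*x^2 - 5*x - 8)/(x^4 + 8*x^2 + 16)

Solve f'(x) = 0:
  f'(x) = 2*(2*x^2 - 5*x - 8)/(x^2 + 4)^2; the denominator is positive wherever f is defined, so f'(x) = 0 ⇔ 4*x^2 - 10*x - 16 = 0.
  Factor: 4*x^2 - 10*x - 16 = 2*(2*x^2 - 5*x - 8); 2*x^2 - 5*x - 8 = 0 has no rational roots; quadratic formula: x = (5 ± √89)/4.
  ⇒ x = 5/4 - sqrt(89)/4 ≈ -1.1085, 5/4 + sqrt(89)/4 ≈ 3.6085

f''(x) = 2*(4*x^2*(5 - 4*x) + (12*x - 5)*(x^2 + 4))/(x^2 + 4)^3
Second-derivative test at each critical point:
  f''(-1.1085) = -0.6901 < 0 → local maximum
  f''(3.6085) = 0.0651 > 0 → local minimum

Critical points: x = 5/4 - sqrt(89)/4 ≈ -1.1085 (local maximum); x = 5/4 + sqrt(89)/4 ≈ 3.6085 (local minimum)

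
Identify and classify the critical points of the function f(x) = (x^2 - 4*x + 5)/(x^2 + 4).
f'(x) = 2*(2*x^2 - x - 8)/(x^4 + 8*x^2 + 16)

Solve f'(x) = 0:
  f'(x) = 2*(2*x^2 - x - 8)/(x^2 + 4)^2; the denominator is positive wherever f is defined, so f'(x) = 0 ⇔ 4*x^2 - 2*x - 16 = 0.
  Factor: 4*x^2 - 2*x - 16 = 2*(2*x^2 - x - 8); 2*x^2 - x - 8 = 0 has no rational roots; quadratic formula: x = (1 ± √65)/4.
  ⇒ x = 1/4 - sqrt(65)/4 ≈ -1.7656, 1/4 + sqrt(65)/4 ≈ 2.2656

f''(x) = 2*(-4*x^3 + 3*x^2 + 48*x - 4)/(x^6 + 12*x^4 + 48*x^2 + 64)
Second-derivative test at each critical point:
  f''(-1.7656) = -0.3183 < 0 → local maximum
  f''(2.2656) = 0.1933 > 0 → local minimum

Critical points: x = 1/4 - sqrt(65)/4 ≈ -1.7656 (local maximum); x = 1/4 + sqrt(65)/4 ≈ 2.2656 (local minimum)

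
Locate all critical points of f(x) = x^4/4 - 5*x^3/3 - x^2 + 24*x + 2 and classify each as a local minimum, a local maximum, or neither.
f'(x) = x^3 - 5*x^2 - 2*x + 24

Solve f'(x) = 0:
  Factor: x^3 - 5*x^2 - 2*x + 24 = (x - 4)*(x - 3)*(x + 2) = 0.
  ⇒ x = -2, 3, 4

f''(x) = 3*x^2 - 10*x - 2
Second-derivative test at each critical point:
  f''(-2) = 30 > 0 → local minimum
  f''(3) = -5 < 0 → local maximum
  f''(4) = 6 > 0 → local minimum

Critical points: x = -2 (local minimum); x = 3 (local maximum); x = 4 (local minimum)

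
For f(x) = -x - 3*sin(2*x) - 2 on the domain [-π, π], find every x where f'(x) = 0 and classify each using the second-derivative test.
f'(x) = 12*sin(x)^2 - 7

Solve f'(x) = 0 on [-π, π]:
  f'(x) = 0 ⇔ cos(2*x) = -1/6, i.e. 2*x = ±arccos(-1/6) + 2nπ; keep the solutions lying in [-π, π].
  ⇒ x = -pi + acos(-1/6)/2 ≈ -2.2725, -acos(-1/6)/2 ≈ -0.8691, acos(-1/6)/2 ≈ 0.8691, pi - acos(-1/6)/2 ≈ 2.2725

f''(x) = 12*sin(2*x)
Second-derivative test at each critical point:
  f''(-2.2725) = 11.8322 > 0 → local minimum
  f''(-0.8691) = -11.8322 < 0 → local maximum
  f''(0.8691) = 11.8322 > 0 → local minimum
  f''(2.2725) = -11.8322 < 0 → local maximum

Critical points: x = -pi + acos(-1/6)/2 ≈ -2.2725 (local minimum); x = -acos(-1/6)/2 ≈ -0.8691 (local maximum); x = acos(-1/6)/2 ≈ 0.8691 (local minimum); x = pi - acos(-1/6)/2 ≈ 2.2725 (local maximum)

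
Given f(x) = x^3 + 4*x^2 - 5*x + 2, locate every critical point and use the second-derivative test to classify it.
f'(x) = 3*x^2 + 8*x - 5

Solve f'(x) = 0:
  3*x^2 + 8*x - 5 = 0 has no rational roots; quadratic formula: x = (-8 ± √124)/6.
  ⇒ x = -sqrt(31)/3 - 4/3 ≈ -3.1893, -4/3 + sqrt(31)/3 ≈ 0.5226

f''(x) = 6*x + 8
Second-derivative test at each critical point:
  f''(-3.1893) = -11.1355 < 0 → local maximum
  f''(0.5226) = 11.1355 > 0 → local minimum

Critical points: x = -sqrt(31)/3 - 4/3 ≈ -3.1893 (local maximum); x = -4/3 + sqrt(31)/3 ≈ 0.5226 (local minimum)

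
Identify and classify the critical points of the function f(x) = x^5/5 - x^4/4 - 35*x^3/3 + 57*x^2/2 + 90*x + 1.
f'(x) = x^4 - x^3 - 35*x^2 + 57*x + 90

Solve f'(x) = 0:
  Factor: x^4 - x^3 - 35*x^2 + 57*x + 90 = (x - 5)*(x - 3)*(x + 1)*(x + 6) = 0.
  ⇒ x = -6, -1, 3, 5

f''(x) = 4*x^3 - 3*x^2 - 70*x + 57
Second-derivative test at each critical point:
  f''(-6) = -495 < 0 → local maximum
  f''(-1) = 120 > 0 → local minimum
  f''(3) = -72 < 0 → local maximum
  f''(5) = 132 > 0 → local minimum

Critical points: x = -6 (local maximum); x = -1 (local minimum); x = 3 (local maximum); x = 5 (local minimum)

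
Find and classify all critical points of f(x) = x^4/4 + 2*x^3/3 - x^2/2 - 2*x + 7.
f'(x) = x^3 + 2*x^2 - x - 2

Solve f'(x) = 0:
  Factor: x^3 + 2*x^2 - x - 2 = (x - 1)*(x + 1)*(x + 2) = 0.
  ⇒ x = -2, -1, 1

f''(x) = 3*x^2 + 4*x - 1
Second-derivative test at each critical point:
  f''(-2) = 3 > 0 → local minimum
  f''(-1) = -2 < 0 → local maximum
  f''(1) = 6 > 0 → local minimum

Critical points: x = -2 (local minimum); x = -1 (local maximum); x = 1 (local minimum)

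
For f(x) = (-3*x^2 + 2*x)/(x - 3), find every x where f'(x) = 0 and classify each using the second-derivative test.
f'(x) = 3*(-x^2 + 6*x - 2)/(x^2 - 6*x + 9)

Solve f'(x) = 0:
  f'(x) = -3*(x^2 - 6*x + 2)/(x - 3)^2; the denominator is positive wherever f is defined, so f'(x) = 0 ⇔ -3*x^2 + 18*x - 6 = 0.
  Factor: -3*x^2 + 18*x - 6 = -3*(x^2 - 6*x + 2); x^2 - 6*x + 2 = 0 has no rational roots; quadratic formula: x = (6 ± √28)/2.
  ⇒ x = 3 - sqrt(7) ≈ 0.3542, sqrt(7) + 3 ≈ 5.6458

f''(x) = -42/(x^3 - 9*x^2 + 27*x - 27)
Second-derivative test at each critical point:
  f''(0.3542) = 2.2678 > 0 → local minimum
  f''(5.6458) = -2.2678 < 0 → local maximum

Critical points: x = 3 - sqrt(7) ≈ 0.3542 (local minimum); x = sqrt(7) + 3 ≈ 5.6458 (local maximum)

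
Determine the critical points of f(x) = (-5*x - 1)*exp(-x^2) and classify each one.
f'(x) = (2*x*(5*x + 1) - 5)*exp(-x^2)

Solve f'(x) = 0:
  f'(x) = (10*x^2 + 2*x - 5)·exp(-x^2) and exp(-x^2) > 0 for every x, so f'(x) = 0 ⇔ 10*x^2 + 2*x - 5 = 0.
  10*x^2 + 2*x - 5 = 0 has no rational roots; quadratic formula: x = (-2 ± √204)/20.
  ⇒ x = -sqrt(51)/10 - 1/10 ≈ -0.8141, -1/10 + sqrt(51)/10 ≈ 0.6141

f''(x) = 2*(-10*x^3 - 2*x^2 + 15*x + 1)*exp(-x^2)
Second-derivative test at each critical point:
  f''(-0.8141) = -7.3613 < 0 → local maximum
  f''(0.6141) = 9.7952 > 0 → local minimum

Critical points: x = -sqrt(51)/10 - 1/10 ≈ -0.8141 (local maximum); x = -1/10 + sqrt(51)/10 ≈ 0.6141 (local minimum)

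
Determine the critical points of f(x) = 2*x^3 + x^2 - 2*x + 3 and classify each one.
f'(x) = 6*x^2 + 2*x - 2

Solve f'(x) = 0:
  Factor: 6*x^2 + 2*x - 2 = 2*(3*x^2 + x - 1); 3*x^2 + x - 1 = 0 has no rational roots; quadratic formula: x = (-1 ± √13)/6.
  ⇒ x = -sqrt(13)/6 - 1/6 ≈ -0.7676, -1/6 + sqrt(13)/6 ≈ 0.4343

f''(x) = 12*x + 2
Second-derivative test at each critical point:
  f''(-0.7676) = -7.2111 < 0 → local maximum
  f''(0.4343) = 7.2111 > 0 → local minimum

Critical points: x = -sqrt(13)/6 - 1/6 ≈ -0.7676 (local maximum); x = -1/6 + sqrt(13)/6 ≈ 0.4343 (local minimum)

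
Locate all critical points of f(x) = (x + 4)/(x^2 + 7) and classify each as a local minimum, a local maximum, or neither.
f'(x) = (x^2 - 2*x*(x + 4) + 7)/(x^2 + 7)^2

Solve f'(x) = 0:
  f'(x) = -(x^2 + 8*x - 7)/(x^2 + 7)^2; the denominator is positive wherever f is defined, so f'(x) = 0 ⇔ -x^2 - 8*x + 7 = 0.
  x^2 + 8*x - 7 = 0 has no rational roots; quadratic formula: x = (-8 ± √92)/2.
  ⇒ x = -sqrt(23) - 4 ≈ -8.7958, -4 + sqrt(23) ≈ 0.7958

f''(x) = 2*(4*x^2*(x + 4) - (3*x + 4)*(x^2 + 7))/(x^2 + 7)^3
Second-derivative test at each critical point:
  f''(-8.7958) = 0.0013 > 0 → local minimum
  f''(0.7958) = -0.1646 < 0 → local maximum

Critical points: x = -sqrt(23) - 4 ≈ -8.7958 (local minimum); x = -4 + sqrt(23) ≈ 0.7958 (local maximum)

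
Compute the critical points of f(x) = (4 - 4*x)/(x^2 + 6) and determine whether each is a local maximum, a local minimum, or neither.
f'(x) = 4*(-x^2 + 2*x*(x - 1) - 6)/(x^2 + 6)^2

Solve f'(x) = 0:
  f'(x) = 4*(x^2 - 2*x - 6)/(x^2 + 6)^2; the denominator is positive wherever f is defined, so f'(x) = 0 ⇔ 4*x^2 - 8*x - 24 = 0.
  Factor: 4*x^2 - 8*x - 24 = 4*(x^2 - 2*x - 6); x^2 - 2*x - 6 = 0 has no rational roots; quadratic formula: x = (2 ± √28)/2.
  ⇒ x = 1 - sqrt(7) ≈ -1.6458, 1 + sqrt(7) ≈ 3.6458

f''(x) = 8*(4*x^2*(1 - x) + (3*x - 1)*(x^2 + 6))/(x^2 + 6)^3
Second-derivative test at each critical point:
  f''(-1.6458) = -0.2791 < 0 → local maximum
  f''(3.6458) = 0.0569 > 0 → local minimum

Critical points: x = 1 - sqrt(7) ≈ -1.6458 (local maximum); x = 1 + sqrt(7) ≈ 3.6458 (local minimum)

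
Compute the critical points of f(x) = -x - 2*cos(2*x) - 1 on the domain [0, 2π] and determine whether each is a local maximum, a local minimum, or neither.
f'(x) = 4*sin(2*x) - 1

Solve f'(x) = 0 on [0, 2π]:
  f'(x) = 0 ⇔ sin(2*x) = 1/4, i.e. 2*x = arcsin(1/4) + 2nπ or 2*x = π − arcsin(1/4) + 2nπ; keep the solutions lying in [0, 2π].
  ⇒ x = asin(1/4)/2 ≈ 0.1263, -asin(1/4)/2 + pi/2 ≈ 1.4445, asin(1/4)/2 + pi ≈ 3.2679, -asin(1/4)/2 + 3*pi/2 ≈ 4.5860

f''(x) = 8*cos(2*x)
Second-derivative test at each critical point:
  f''(0.1263) = 7.7460 > 0 → local minimum
  f''(1.4445) = -7.7460 < 0 → local maximum
  f''(3.2679) = 7.7460 > 0 → local minimum
  f''(4.5860) = -7.7460 < 0 → local maximum

Critical points: x = asin(1/4)/2 ≈ 0.1263 (local minimum); x = -asin(1/4)/2 + pi/2 ≈ 1.4445 (local maximum); x = asin(1/4)/2 + pi ≈ 3.2679 (local minimum); x = -asin(1/4)/2 + 3*pi/2 ≈ 4.5860 (local maximum)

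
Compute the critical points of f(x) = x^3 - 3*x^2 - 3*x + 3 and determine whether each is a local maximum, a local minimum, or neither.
f'(x) = 3*x^2 - 6*x - 3

Solve f'(x) = 0:
  Factor: 3*x^2 - 6*x - 3 = 3*(x^2 - 2*x - 1); x^2 - 2*x - 1 = 0 has no rational roots; quadratic formula: x = (2 ± √8)/2.
  ⇒ x = 1 - sqrt(2) ≈ -0.4142, 1 + sqrt(2) ≈ 2.4142

f''(x) = 6*x - 6
Second-derivative test at each critical point:
  f''(-0.4142) = -8.4853 < 0 → local maximum
  f''(2.4142) = 8.4853 > 0 → local minimum

Critical points: x = 1 - sqrt(2) ≈ -0.4142 (local maximum); x = 1 + sqrt(2) ≈ 2.4142 (local minimum)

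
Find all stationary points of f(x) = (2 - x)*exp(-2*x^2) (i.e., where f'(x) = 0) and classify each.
f'(x) = (4*x*(x - 2) - 1)*exp(-2*x^2)

Solve f'(x) = 0:
  f'(x) = (4*x^2 - 8*x - 1)·exp(-2*x^2) and exp(-2*x^2) > 0 for every x, so f'(x) = 0 ⇔ 4*x^2 - 8*x - 1 = 0.
  4*x^2 - 8*x - 1 = 0 has no rational roots; quadratic formula: x = (8 ± √80)/8.
  ⇒ x = 1 - sqrt(5)/2 ≈ -0.1180, 1 + sqrt(5)/2 ≈ 2.1180

f''(x) = 4*(4*x^2*(2 - x) + 3*x - 2)*exp(-2*x^2)
Second-derivative test at each critical point:
  f''(-0.1180) = -8.6985 < 0 → local maximum
  f''(2.1180) = 0.0011 > 0 → local minimum

Critical points: x = 1 - sqrt(5)/2 ≈ -0.1180 (local maximum); x = 1 + sqrt(5)/2 ≈ 2.1180 (local minimum)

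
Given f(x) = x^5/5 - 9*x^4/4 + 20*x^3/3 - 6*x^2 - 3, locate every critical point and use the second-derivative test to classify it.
f'(x) = x*(x^3 - 9*x^2 + 20*x - 12)

Solve f'(x) = 0:
  Factor: x^4 - 9*x^3 + 20*x^2 - 12*x = x*(x - 6)*(x - 2)*(x - 1) = 0.
  ⇒ x = 0, 1, 2, 6

f''(x) = 4*x^3 - 27*x^2 + 40*x - 12
Second-derivative test at each critical point:
  f''(0) = -12 < 0 → local maximum
  f''(1) = 5 > 0 → local minimum
  f''(2) = -8 < 0 → local maximum
  f''(6) = 120 > 0 → local minimum

Critical points: x = 0 (local maximum); x = 1 (local minimum); x = 2 (local maximum); x = 6 (local minimum)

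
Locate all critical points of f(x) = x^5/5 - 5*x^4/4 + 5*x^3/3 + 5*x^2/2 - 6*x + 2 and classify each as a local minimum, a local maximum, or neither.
f'(x) = x^4 - 5*x^3 + 5*x^2 + 5*x - 6

Solve f'(x) = 0:
  Factor: x^4 - 5*x^3 + 5*x^2 + 5*x - 6 = (x - 3)*(x - 2)*(x - 1)*(x + 1) = 0.
  ⇒ x = -1, 1, 2, 3

f''(x) = 4*x^3 - 15*x^2 + 10*x + 5
Second-derivative test at each critical point:
  f''(-1) = -24 < 0 → local maximum
  f''(1) = 4 > 0 → local minimum
  f''(2) = -3 < 0 → local maximum
  f''(3) = 8 > 0 → local minimum

Critical points: x = -1 (local maximum); x = 1 (local minimum); x = 2 (local maximum); x = 3 (local minimum)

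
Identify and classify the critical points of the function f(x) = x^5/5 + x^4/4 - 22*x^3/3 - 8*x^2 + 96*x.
f'(x) = x^4 + x^3 - 22*x^2 - 16*x + 96

Solve f'(x) = 0:
  Factor: x^4 + x^3 - 22*x^2 - 16*x + 96 = (x - 4)*(x - 2)*(x + 3)*(x + 4) = 0.
  ⇒ x = -4, -3, 2, 4

f''(x) = 4*x^3 + 3*x^2 - 44*x - 16
Second-derivative test at each critical point:
  f''(-4) = -48 < 0 → local maximum
  f''(-3) = 35 > 0 → local minimum
  f''(2) = -60 < 0 → local maximum
  f''(4) = 112 > 0 → local minimum

Critical points: x = -4 (local maximum); x = -3 (local minimum); x = 2 (local maximum); x = 4 (local minimum)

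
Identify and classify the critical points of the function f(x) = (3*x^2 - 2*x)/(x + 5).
f'(x) = (3*x^2 + 30*x - 10)/(x^2 + 10*x + 25)

Solve f'(x) = 0:
  f'(x) = (3*x^2 + 30*x - 10)/(x + 5)^2; the denominator is positive wherever f is defined, so f'(x) = 0 ⇔ 3*x^2 + 30*x - 10 = 0.
  3*x^2 + 30*x - 10 = 0 has no rational roots; quadratic formula: x = (-30 ± √1020)/6.
  ⇒ x = -sqrt(255)/3 - 5 ≈ -10.3229, -5 + sqrt(255)/3 ≈ 0.3229

f''(x) = 170/(x^3 + 15*x^2 + 75*x + 125)
Second-derivative test at each critical point:
  f''(-10.3229) = -1.1272 < 0 → local maximum
  f''(0.3229) = 1.1272 > 0 → local minimum

Critical points: x = -sqrt(255)/3 - 5 ≈ -10.3229 (local maximum); x = -5 + sqrt(255)/3 ≈ 0.3229 (local minimum)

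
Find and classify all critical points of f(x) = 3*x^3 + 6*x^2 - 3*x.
f'(x) = 9*x^2 + 12*x - 3

Solve f'(x) = 0:
  Factor: 9*x^2 + 12*x - 3 = 3*(3*x^2 + 4*x - 1); 3*x^2 + 4*x - 1 = 0 has no rational roots; quadratic formula: x = (-4 ± √28)/6.
  ⇒ x = -sqrt(7)/3 - 2/3 ≈ -1.5486, -2/3 + sqrt(7)/3 ≈ 0.2153

f''(x) = 18*x + 12
Second-derivative test at each critical point:
  f''(-1.5486) = -15.8745 < 0 → local maximum
  f''(0.2153) = 15.8745 > 0 → local minimum

Critical points: x = -sqrt(7)/3 - 2/3 ≈ -1.5486 (local maximum); x = -2/3 + sqrt(7)/3 ≈ 0.2153 (local minimum)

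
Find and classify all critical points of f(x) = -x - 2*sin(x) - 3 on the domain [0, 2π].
f'(x) = -2*cos(x) - 1

Solve f'(x) = 0 on [0, 2π]:
  f'(x) = 0 ⇔ cos(x) = -1/2, i.e. x = ±arccos(-1/2) + 2nπ; keep the solutions lying in [0, 2π].
  ⇒ x = 2*pi/3 ≈ 2.0944, 4*pi/3 ≈ 4.1888

f''(x) = 2*sin(x)
Second-derivative test at each critical point:
  f''(2.0944) = 1.7321 > 0 → local minimum
  f''(4.1888) = -1.7321 < 0 → local maximum

Critical points: x = 2*pi/3 ≈ 2.0944 (local minimum); x = 4*pi/3 ≈ 4.1888 (local maximum)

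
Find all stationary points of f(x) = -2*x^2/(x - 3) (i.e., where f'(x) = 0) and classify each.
f'(x) = 2*x*(6 - x)/(x - 3)^2

Solve f'(x) = 0:
  f'(x) = -2*x*(x - 6)/(x - 3)^2; the denominator is positive wherever f is defined, so f'(x) = 0 ⇔ -2*x^2 + 12*x = 0.
  Factor: -2*x^2 + 12*x = -2*x*(x - 6) = 0.
  ⇒ x = 0, 6

f''(x) = -36/(x^3 - 9*x^2 + 27*x - 27)
Second-derivative test at each critical point:
  f''(0) = 4/3 > 0 → local minimum
  f''(6) = -4/3 < 0 → local maximum

Critical points: x = 0 (local minimum); x = 6 (local maximum)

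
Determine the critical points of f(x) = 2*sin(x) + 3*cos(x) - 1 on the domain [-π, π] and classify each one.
f'(x) = -3*sin(x) + 2*cos(x)

Solve f'(x) = 0 on [-π, π]:
  f'(x) = 0 ⇔ 2*cos(x) = 3*sin(x) ⇔ tan(x) = 2/3, i.e. x = arctan(2/3) + nπ; keep the solutions lying in [-π, π].
  ⇒ x = -pi + atan(2/3) ≈ -2.5536, atan(2/3) ≈ 0.5880

f''(x) = -2*sin(x) - 3*cos(x)
Second-derivative test at each critical point:
  f''(-2.5536) = 3.6056 > 0 → local minimum
  f''(0.5880) = -3.6056 < 0 → local maximum

Critical points: x = -pi + atan(2/3) ≈ -2.5536 (local minimum); x = atan(2/3) ≈ 0.5880 (local maximum)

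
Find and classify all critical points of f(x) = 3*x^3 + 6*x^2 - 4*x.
f'(x) = 9*x^2 + 12*x - 4

Solve f'(x) = 0:
  9*x^2 + 12*x - 4 = 0 has no rational roots; quadratic formula: x = (-12 ± √288)/18.
  ⇒ x = -2*sqrt(2)/3 - 2/3 ≈ -1.6095, -2/3 + 2*sqrt(2)/3 ≈ 0.2761

f''(x) = 18*x + 12
Second-derivative test at each critical point:
  f''(-1.6095) = -16.9706 < 0 → local maximum
  f''(0.2761) = 16.9706 > 0 → local minimum

Critical points: x = -2*sqrt(2)/3 - 2/3 ≈ -1.6095 (local maximum); x = -2/3 + 2*sqrt(2)/3 ≈ 0.2761 (local minimum)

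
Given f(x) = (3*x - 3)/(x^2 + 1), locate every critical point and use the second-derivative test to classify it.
f'(x) = 3*(x^2 - 2*x*(x - 1) + 1)/(x^2 + 1)^2

Solve f'(x) = 0:
  f'(x) = -3*(x^2 - 2*x - 1)/(x^2 + 1)^2; the denominator is positive wherever f is defined, so f'(x) = 0 ⇔ -3*x^2 + 6*x + 3 = 0.
  Factor: -3*x^2 + 6*x + 3 = -3*(x^2 - 2*x - 1); x^2 - 2*x - 1 = 0 has no rational roots; quadratic formula: x = (2 ± √8)/2.
  ⇒ x = 1 - sqrt(2) ≈ -0.4142, 1 + sqrt(2) ≈ 2.4142

f''(x) = 6*(4*x^2*(x - 1) + (1 - 3*x)*(x^2 + 1))/(x^2 + 1)^3
Second-derivative test at each critical point:
  f''(-0.4142) = 6.1820 > 0 → local minimum
  f''(2.4142) = -0.1820 < 0 → local maximum

Critical points: x = 1 - sqrt(2) ≈ -0.4142 (local minimum); x = 1 + sqrt(2) ≈ 2.4142 (local maximum)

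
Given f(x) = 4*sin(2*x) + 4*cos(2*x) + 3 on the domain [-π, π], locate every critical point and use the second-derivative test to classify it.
f'(x) = 8*sqrt(2)*cos(2*x + pi/4)

Solve f'(x) = 0 on [-π, π]:
  f'(x) = 0 ⇔ 4*cos(2*x) = 4*sin(2*x) ⇔ tan(2*x) = 1, i.e. 2*x = arctan(1) + nπ; keep the solutions lying in [-π, π].
  ⇒ x = -7*pi/8 ≈ -2.7489, -3*pi/8 ≈ -1.1781, pi/8 ≈ 0.3927, 5*pi/8 ≈ 1.9635

f''(x) = -16*sqrt(2)*sin(2*x + pi/4)
Second-derivative test at each critical point:
  f''(-2.7489) = -22.6274 < 0 → local maximum
  f''(-1.1781) = 22.6274 > 0 → local minimum
  f''(0.3927) = -22.6274 < 0 → local maximum
  f''(1.9635) = 22.6274 > 0 → local minimum

Critical points: x = -7*pi/8 ≈ -2.7489 (local maximum); x = -3*pi/8 ≈ -1.1781 (local minimum); x = pi/8 ≈ 0.3927 (local maximum); x = 5*pi/8 ≈ 1.9635 (local minimum)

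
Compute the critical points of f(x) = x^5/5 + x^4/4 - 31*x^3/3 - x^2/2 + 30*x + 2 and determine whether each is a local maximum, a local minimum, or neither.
f'(x) = x^4 + x^3 - 31*x^2 - x + 30

Solve f'(x) = 0:
  Factor: x^4 + x^3 - 31*x^2 - x + 30 = (x - 5)*(x - 1)*(x + 1)*(x + 6) = 0.
  ⇒ x = -6, -1, 1, 5

f''(x) = 4*x^3 + 3*x^2 - 62*x - 1
Second-derivative test at each critical point:
  f''(-6) = -385 < 0 → local maximum
  f''(-1) = 60 > 0 → local minimum
  f''(1) = -56 < 0 → local maximum
  f''(5) = 264 > 0 → local minimum

Critical points: x = -6 (local maximum); x = -1 (local minimum); x = 1 (local maximum); x = 5 (local minimum)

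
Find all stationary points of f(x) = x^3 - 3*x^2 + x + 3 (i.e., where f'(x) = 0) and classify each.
f'(x) = 3*x^2 - 6*x + 1

Solve f'(x) = 0:
  3*x^2 - 6*x + 1 = 0 has no rational roots; quadratic formula: x = (6 ± √24)/6.
  ⇒ x = 1 - sqrt(6)/3 ≈ 0.1835, sqrt(6)/3 + 1 ≈ 1.8165

f''(x) = 6*x - 6
Second-derivative test at each critical point:
  f''(0.1835) = -4.8990 < 0 → local maximum
  f''(1.8165) = 4.8990 > 0 → local minimum

Critical points: x = 1 - sqrt(6)/3 ≈ 0.1835 (local maximum); x = sqrt(6)/3 + 1 ≈ 1.8165 (local minimum)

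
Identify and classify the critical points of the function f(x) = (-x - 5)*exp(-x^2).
f'(x) = (2*x*(x + 5) - 1)*exp(-x^2)

Solve f'(x) = 0:
  f'(x) = (2*x^2 + 10*x - 1)·exp(-x^2) and exp(-x^2) > 0 for every x, so f'(x) = 0 ⇔ 2*x^2 + 10*x - 1 = 0.
  2*x^2 + 10*x - 1 = 0 has no rational roots; quadratic formula: x = (-10 ± √108)/4.
  ⇒ x = -3*sqrt(3)/2 - 5/2 ≈ -5.0981, -5/2 + 3*sqrt(3)/2 ≈ 0.0981

f''(x) = 2*(-2*x^2*(x + 5) + 3*x + 5)*exp(-x^2)
Second-derivative test at each critical point:
  f''(-5.0981) = -5.361e-11 < 0 → local maximum
  f''(0.0981) = 10.2928 > 0 → local minimum

Critical points: x = -3*sqrt(3)/2 - 5/2 ≈ -5.0981 (local maximum); x = -5/2 + 3*sqrt(3)/2 ≈ 0.0981 (local minimum)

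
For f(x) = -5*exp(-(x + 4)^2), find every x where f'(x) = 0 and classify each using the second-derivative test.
f'(x) = 10*(x + 4)*exp(-(x + 4)^2)

Solve f'(x) = 0:
  f'(x) = (10*x + 40)·exp(-(x + 4)^2) and exp(-(x + 4)^2) > 0 for every x, so f'(x) = 0 ⇔ 10*x + 40 = 0.
  Factor: 10*x + 40 = 10*(x + 4) = 0.
  ⇒ x = -4

f''(x) = 10*(1 - 2*(x + 4)^2)*exp(-(x + 4)^2)
Second-derivative test at each critical point:
  f''(-4) = 10 > 0 → local minimum

Critical points: x = -4 (local minimum)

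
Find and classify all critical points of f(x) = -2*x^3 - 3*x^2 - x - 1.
f'(x) = -6*x^2 - 6*x - 1

Solve f'(x) = 0:
  6*x^2 + 6*x + 1 = 0 has no rational roots; quadratic formula: x = (-6 ± √12)/12.
  ⇒ x = -1/2 - sqrt(3)/6 ≈ -0.7887, -1/2 + sqrt(3)/6 ≈ -0.2113

f''(x) = -12*x - 6
Second-derivative test at each critical point:
  f''(-0.7887) = 3.4641 > 0 → local minimum
  f''(-0.2113) = -3.4641 < 0 → local maximum

Critical points: x = -1/2 - sqrt(3)/6 ≈ -0.7887 (local minimum); x = -1/2 + sqrt(3)/6 ≈ -0.2113 (local maximum)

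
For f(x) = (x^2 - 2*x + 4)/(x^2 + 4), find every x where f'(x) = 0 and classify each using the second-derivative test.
f'(x) = 2*(x^2 - 4)/(x^4 + 8*x^2 + 16)

Solve f'(x) = 0:
  f'(x) = 2*(x - 2)*(x + 2)/(x^2 + 4)^2; the denominator is positive wherever f is defined, so f'(x) = 0 ⇔ 2*x^2 - 8 = 0.
  Factor: 2*x^2 - 8 = 2*(x - 2)*(x + 2) = 0.
  ⇒ x = -2, 2

f''(x) = 4*x*(12 - x^2)/(x^6 + 12*x^4 + 48*x^2 + 64)
Second-derivative test at each critical point:
  f''(-2) = -1/8 < 0 → local maximum
  f''(2) = 1/8 > 0 → local minimum

Critical points: x = -2 (local maximum); x = 2 (local minimum)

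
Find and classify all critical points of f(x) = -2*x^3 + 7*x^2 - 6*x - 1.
f'(x) = -6*x^2 + 14*x - 6

Solve f'(x) = 0:
  Factor: -6*x^2 + 14*x - 6 = -2*(3*x^2 - 7*x + 3); 3*x^2 - 7*x + 3 = 0 has no rational roots; quadratic formula: x = (7 ± √13)/6.
  ⇒ x = 7/6 - sqrt(13)/6 ≈ 0.5657, sqrt(13)/6 + 7/6 ≈ 1.7676

f''(x) = 14 - 12*x
Second-derivative test at each critical point:
  f''(0.5657) = 7.2111 > 0 → local minimum
  f''(1.7676) = -7.2111 < 0 → local maximum

Critical points: x = 7/6 - sqrt(13)/6 ≈ 0.5657 (local minimum); x = sqrt(13)/6 + 7/6 ≈ 1.7676 (local maximum)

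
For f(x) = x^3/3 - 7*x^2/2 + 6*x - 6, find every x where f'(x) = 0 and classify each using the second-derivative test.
f'(x) = x^2 - 7*x + 6

Solve f'(x) = 0:
  Factor: x^2 - 7*x + 6 = (x - 6)*(x - 1) = 0.
  ⇒ x = 1, 6

f''(x) = 2*x - 7
Second-derivative test at each critical point:
  f''(1) = -5 < 0 → local maximum
  f''(6) = 5 > 0 → local minimum

Critical points: x = 1 (local maximum); x = 6 (local minimum)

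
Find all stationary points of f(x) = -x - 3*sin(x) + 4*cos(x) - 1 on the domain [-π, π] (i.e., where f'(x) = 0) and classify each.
f'(x) = -4*sin(x) - 3*cos(x) - 1

Solve f'(x) = 0 on [-π, π]:
  f'(x) = 0 ⇔ -4*sin(x) - 3*cos(x) = 1. Write the left side as R·cos(x + φ) with R = √((-3)² + 4²) = 5, cos φ = -3/5, sin φ = 4/5; then cos(x + φ) = 1/5. Solve for x and keep the solutions lying in [-π, π].
  ⇒ x = atan((-6*sqrt(6) - 4)/(-3 + 8*sqrt(6))) ≈ -0.8449, atan((-4 + 6*sqrt(6))/(-8*sqrt(6) - 3)) + pi ≈ 2.6994

f''(x) = 3*sin(x) - 4*cos(x)
Second-derivative test at each critical point:
  f''(-0.8449) = -4.8990 < 0 → local maximum
  f''(2.6994) = 4.8990 > 0 → local minimum

Critical points: x = atan((-6*sqrt(6) - 4)/(-3 + 8*sqrt(6))) ≈ -0.8449 (local maximum); x = atan((-4 + 6*sqrt(6))/(-8*sqrt(6) - 3)) + pi ≈ 2.6994 (local minimum)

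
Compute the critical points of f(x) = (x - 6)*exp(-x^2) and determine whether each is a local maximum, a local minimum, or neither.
f'(x) = (-2*x*(x - 6) + 1)*exp(-x^2)

Solve f'(x) = 0:
  f'(x) = (-2*x^2 + 12*x + 1)·exp(-x^2) and exp(-x^2) > 0 for every x, so f'(x) = 0 ⇔ -2*x^2 + 12*x + 1 = 0.
  2*x^2 - 12*x - 1 = 0 has no rational roots; quadratic formula: x = (12 ± √152)/4.
  ⇒ x = 3 - sqrt(38)/2 ≈ -0.0822, 3 + sqrt(38)/2 ≈ 6.0822

f''(x) = 2*(2*x^2*(x - 6) - 3*x + 6)*exp(-x^2)
Second-derivative test at each critical point:
  f''(-0.0822) = 12.2458 > 0 → local minimum
  f''(6.0822) = -1.059e-15 < 0 → local maximum

Critical points: x = 3 - sqrt(38)/2 ≈ -0.0822 (local minimum); x = 3 + sqrt(38)/2 ≈ 6.0822 (local maximum)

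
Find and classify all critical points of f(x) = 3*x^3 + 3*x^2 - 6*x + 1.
f'(x) = 9*x^2 + 6*x - 6

Solve f'(x) = 0:
  Factor: 9*x^2 + 6*x - 6 = 3*(3*x^2 + 2*x - 2); 3*x^2 + 2*x - 2 = 0 has no rational roots; quadratic formula: x = (-2 ± √28)/6.
  ⇒ x = -sqrt(7)/3 - 1/3 ≈ -1.2153, -1/3 + sqrt(7)/3 ≈ 0.5486

f''(x) = 18*x + 6
Second-derivative test at each critical point:
  f''(-1.2153) = -15.8745 < 0 → local maximum
  f''(0.5486) = 15.8745 > 0 → local minimum

Critical points: x = -sqrt(7)/3 - 1/3 ≈ -1.2153 (local maximum); x = -1/3 + sqrt(7)/3 ≈ 0.5486 (local minimum)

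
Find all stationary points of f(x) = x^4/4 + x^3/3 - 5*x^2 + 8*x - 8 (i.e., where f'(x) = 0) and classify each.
f'(x) = x^3 + x^2 - 10*x + 8

Solve f'(x) = 0:
  Factor: x^3 + x^2 - 10*x + 8 = (x - 2)*(x - 1)*(x + 4) = 0.
  ⇒ x = -4, 1, 2

f''(x) = 3*x^2 + 2*x - 10
Second-derivative test at each critical point:
  f''(-4) = 30 > 0 → local minimum
  f''(1) = -5 < 0 → local maximum
  f''(2) = 6 > 0 → local minimum

Critical points: x = -4 (local minimum); x = 1 (local maximum); x = 2 (local minimum)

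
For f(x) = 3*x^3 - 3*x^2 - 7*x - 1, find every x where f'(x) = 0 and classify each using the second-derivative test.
f'(x) = 9*x^2 - 6*x - 7

Solve f'(x) = 0:
  9*x^2 - 6*x - 7 = 0 has no rational roots; quadratic formula: x = (6 ± √288)/18.
  ⇒ x = 1/3 - 2*sqrt(2)/3 ≈ -0.6095, 1/3 + 2*sqrt(2)/3 ≈ 1.2761

f''(x) = 18*x - 6
Second-derivative test at each critical point:
  f''(-0.6095) = -16.9706 < 0 → local maximum
  f''(1.2761) = 16.9706 > 0 → local minimum

Critical points: x = 1/3 - 2*sqrt(2)/3 ≈ -0.6095 (local maximum); x = 1/3 + 2*sqrt(2)/3 ≈ 1.2761 (local minimum)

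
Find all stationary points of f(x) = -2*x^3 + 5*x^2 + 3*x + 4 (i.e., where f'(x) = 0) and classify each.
f'(x) = -6*x^2 + 10*x + 3

Solve f'(x) = 0:
  6*x^2 - 10*x - 3 = 0 has no rational roots; quadratic formula: x = (10 ± √172)/12.
  ⇒ x = 5/6 - sqrt(43)/6 ≈ -0.2596, 5/6 + sqrt(43)/6 ≈ 1.9262

f''(x) = 10 - 12*x
Second-derivative test at each critical point:
  f''(-0.2596) = 13.1149 > 0 → local minimum
  f''(1.9262) = -13.1149 < 0 → local maximum

Critical points: x = 5/6 - sqrt(43)/6 ≈ -0.2596 (local minimum); x = 5/6 + sqrt(43)/6 ≈ 1.9262 (local maximum)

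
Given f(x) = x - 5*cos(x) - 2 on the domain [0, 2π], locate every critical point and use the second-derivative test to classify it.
f'(x) = 5*sin(x) + 1

Solve f'(x) = 0 on [0, 2π]:
  f'(x) = 0 ⇔ sin(x) = -1/5, i.e. x = arcsin(-1/5) + 2nπ or x = π − arcsin(-1/5) + 2nπ; keep the solutions lying in [0, 2π].
  ⇒ x = asin(1/5) + pi ≈ 3.3430, -asin(1/5) + 2*pi ≈ 6.0818

f''(x) = 5*cos(x)
Second-derivative test at each critical point:
  f''(3.3430) = -4.8990 < 0 → local maximum
  f''(6.0818) = 4.8990 > 0 → local minimum

Critical points: x = asin(1/5) + pi ≈ 3.3430 (local maximum); x = -asin(1/5) + 2*pi ≈ 6.0818 (local minimum)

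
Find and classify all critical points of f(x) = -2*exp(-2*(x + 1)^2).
f'(x) = 8*(x + 1)*exp(-2*(x + 1)^2)

Solve f'(x) = 0:
  f'(x) = (8*x + 8)·exp(-2*(x + 1)^2) and exp(-2*(x + 1)^2) > 0 for every x, so f'(x) = 0 ⇔ 8*x + 8 = 0.
  Factor: 8*x + 8 = 8*(x + 1) = 0.
  ⇒ x = -1

f''(x) = 8*(1 - 4*(x + 1)^2)*exp(-2*(x + 1)^2)
Second-derivative test at each critical point:
  f''(-1) = 8 > 0 → local minimum

Critical points: x = -1 (local minimum)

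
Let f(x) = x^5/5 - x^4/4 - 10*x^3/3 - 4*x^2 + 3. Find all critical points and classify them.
f'(x) = x*(x^3 - x^2 - 10*x - 8)

Solve f'(x) = 0:
  Factor: x^4 - x^3 - 10*x^2 - 8*x = x*(x - 4)*(x + 1)*(x + 2) = 0.
  ⇒ x = -2, -1, 0, 4

f''(x) = 4*x^3 - 3*x^2 - 20*x - 8
Second-derivative test at each critical point:
  f''(-2) = -12 < 0 → local maximum
  f''(-1) = 5 > 0 → local minimum
  f''(0) = -8 < 0 → local maximum
  f''(4) = 120 > 0 → local minimum

Critical points: x = -2 (local maximum); x = -1 (local minimum); x = 0 (local maximum); x = 4 (local minimum)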